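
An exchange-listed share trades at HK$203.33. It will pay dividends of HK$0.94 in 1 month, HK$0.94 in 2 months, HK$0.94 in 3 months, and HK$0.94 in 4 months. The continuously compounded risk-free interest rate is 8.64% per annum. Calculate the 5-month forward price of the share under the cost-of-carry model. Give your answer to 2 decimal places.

HK$206.95

PV(dividends) I = 0.94·e^(−0.0864·1/12) + 0.94·e^(−0.0864·2/12) + 0.94·e^(−0.0864·3/12) + 0.94·e^(−0.0864·4/12)
I = 0.9333 + 0.9266 + 0.9199 + 0.9133 = 3.6931
F = (S − I)·e^(rT) = (203.33 − 3.6931) · e^(0.0864·5/12)
= 199.6369 · e^0.036000 = 199.6369 × 1.036656 = HK$206.95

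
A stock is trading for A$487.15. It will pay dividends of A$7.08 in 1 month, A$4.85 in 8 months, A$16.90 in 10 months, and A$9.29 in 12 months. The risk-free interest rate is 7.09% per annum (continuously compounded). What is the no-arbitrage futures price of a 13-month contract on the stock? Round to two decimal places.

A$486.90

PV(dividends) I = 7.08·e^(−0.0709·1/12) + 4.85·e^(−0.0709·8/12) + 16.90·e^(−0.0709·10/12) + 9.29·e^(−0.0709·12/12)
I = 7.0383 + 4.6261 + 15.9304 + 8.6541 = 36.2489
F = (S − I)·e^(rT) = (487.15 − 36.2489) · e^(0.0709·13/12)
= 450.9011 · e^0.076808 = 450.9011 × 1.079835 = A$486.90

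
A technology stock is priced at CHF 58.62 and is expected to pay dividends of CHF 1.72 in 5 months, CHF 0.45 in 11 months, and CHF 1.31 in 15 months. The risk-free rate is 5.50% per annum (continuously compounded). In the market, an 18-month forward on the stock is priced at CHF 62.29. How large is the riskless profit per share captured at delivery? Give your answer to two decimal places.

CHF 2.25 per share

PV(dividends) I = 1.72·e^(−0.0550·5/12) + 0.45·e^(−0.0550·11/12) + 1.31·e^(−0.0550·15/12) = 3.3319
Fair forward F* = (S − I)·e^(rT) = (58.62 − 3.3319)·e^0.082500 = 55.2881 × 1.085999 = 60.0428
Market CHF 62.29 > fair 60.0428: forward overpriced → cash-and-carry (borrow at r, buy the stock and collect the dividends, short the forward).
Profit at T = |F_mkt − F*| = |62.29 − 60.0428| = CHF 2.25 per share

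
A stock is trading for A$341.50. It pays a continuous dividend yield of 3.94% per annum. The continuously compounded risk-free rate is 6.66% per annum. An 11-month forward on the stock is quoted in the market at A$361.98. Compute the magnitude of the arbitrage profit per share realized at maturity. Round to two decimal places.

A$11.86 per share

Fair forward: F* = S·e^(carry·T), with carry = (r − q) = 0.0666 − 0.0394 = 0.0272
F* = 341.50 · e^(0.0272 × 11/12) = 341.50 · e^0.024933 = 341.50 × 1.025246 = A$350.1215
Market A$361.98 > fair A$350.1215: forward overpriced → cash-and-carry (buy spot, short the forward).
At maturity, profit = |F_mkt − F*| = |361.98 − 350.1215| = A$11.86 per share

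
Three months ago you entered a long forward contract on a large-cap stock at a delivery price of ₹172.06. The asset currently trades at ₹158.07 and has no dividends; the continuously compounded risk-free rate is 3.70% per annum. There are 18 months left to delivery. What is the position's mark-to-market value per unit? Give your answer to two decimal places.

-₹4.70

Current fair forward for the remaining 18 months: F = S·e^(r·T), r = 0.0370
F = 158.07 · e^(0.0370 × 18/12) = 158.07 × 1.057069 = 167.0909
Value of long forward = (F − K)·e^(−rT) = (167.0909 − 172.06) · e^(−0.0370·18/12)
= -4.9691 × 0.946012 = -4.70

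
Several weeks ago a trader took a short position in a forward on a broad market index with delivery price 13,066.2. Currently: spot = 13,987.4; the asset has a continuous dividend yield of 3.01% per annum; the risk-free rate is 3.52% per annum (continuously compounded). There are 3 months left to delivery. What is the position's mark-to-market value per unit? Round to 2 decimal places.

Current fair forward for the remaining 3 months: F = S·e^((r − q)·T), (r − q) = 0.0352 − 0.0301 = 0.0051
F = 13987.4 · e^(0.0051 × 3/12) = 13987.4 × 1.00127581 = 14005.2453
Value of long forward = (F − K)·e^(−rT) = (14005.2453 − 13066.2) · e^(−0.0352·3/12)
= 939.0453 × 0.99123861 = 930.82
Short position value = −(long value) = -930.82

-930.82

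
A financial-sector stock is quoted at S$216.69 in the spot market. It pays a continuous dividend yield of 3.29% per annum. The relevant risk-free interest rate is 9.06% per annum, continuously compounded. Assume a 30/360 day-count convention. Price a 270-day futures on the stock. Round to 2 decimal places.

S$226.27

F = S·e^((r − q)T) = 216.69 · e^((0.0906 − 0.0329) × 270/360)
= 216.69 · e^0.043275 = 216.69 × 1.044225
F = S$226.27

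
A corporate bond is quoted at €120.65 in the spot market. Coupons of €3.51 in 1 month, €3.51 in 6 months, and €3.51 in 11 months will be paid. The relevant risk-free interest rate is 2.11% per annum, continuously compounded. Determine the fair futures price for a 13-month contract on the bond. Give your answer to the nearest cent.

€112.78

PV(coupons) I = 3.51·e^(−0.0211·1/12) + 3.51·e^(−0.0211·6/12) + 3.51·e^(−0.0211·11/12)
I = 3.5038 + 3.4732 + 3.4428 = 10.4198
F = (S − I)·e^(rT) = (120.65 − 10.4198) · e^(0.0211·13/12)
= 110.2302 · e^0.022858 = 110.2302 × 1.023121 = €112.78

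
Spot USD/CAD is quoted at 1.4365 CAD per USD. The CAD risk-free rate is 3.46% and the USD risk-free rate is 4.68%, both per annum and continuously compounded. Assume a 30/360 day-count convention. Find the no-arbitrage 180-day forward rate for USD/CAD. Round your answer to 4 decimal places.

F = S·e^((r_CAD − r_USD)T) = 1.4365 · e^((0.0346 − 0.0468) × 180/360)
= 1.4365 · e^-0.006100 = 1.4365 × 0.993919
F = 1.4278 CAD per USD

1.4278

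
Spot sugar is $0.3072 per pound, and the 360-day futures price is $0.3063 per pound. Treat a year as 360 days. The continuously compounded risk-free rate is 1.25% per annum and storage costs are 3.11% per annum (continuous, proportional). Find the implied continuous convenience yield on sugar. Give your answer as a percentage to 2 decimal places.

4.65%

F = S·e^((r+u−y)T) ⇒ (r+u−y) = ln(F/S)/T
ln(0.3063/0.3072) = -0.002934; /T ⇒ -0.002934
y = r + u − ln(F/S)/T = 0.0125 + 0.0311 + 0.002934 = 0.046534
y = 4.65%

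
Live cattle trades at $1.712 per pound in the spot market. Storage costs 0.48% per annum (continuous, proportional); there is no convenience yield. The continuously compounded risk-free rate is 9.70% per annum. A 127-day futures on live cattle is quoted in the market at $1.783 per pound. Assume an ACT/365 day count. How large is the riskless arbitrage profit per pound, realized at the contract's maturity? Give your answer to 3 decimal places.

Fair futures: F* = S·e^(carry·T), with carry = (r + u) = 0.0970 + 0.0048 = 0.1018
F* = 1.712 · e^(0.1018 × 127/365) = 1.712 · e^0.035421 = 1.712 × 1.036056 = $1.7737
Market $1.783 > fair $1.7737: forward overpriced → cash-and-carry (buy spot, short the forward).
At maturity, profit = |F_mkt − F*| = |1.783 − 1.7737| = $0.009 per pound

$0.009 per pound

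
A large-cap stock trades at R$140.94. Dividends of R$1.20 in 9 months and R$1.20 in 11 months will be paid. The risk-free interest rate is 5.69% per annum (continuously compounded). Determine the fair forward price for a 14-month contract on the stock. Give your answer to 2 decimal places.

PV(dividends) I = 1.20·e^(−0.0569·9/12) + 1.20·e^(−0.0569·11/12)
I = 1.1499 + 1.1390 = 2.2889
F = (S − I)·e^(rT) = (140.94 − 2.2889) · e^(0.0569·14/12)
= 138.6511 · e^0.066383 = 138.6511 × 1.068636 = R$148.17

R$148.17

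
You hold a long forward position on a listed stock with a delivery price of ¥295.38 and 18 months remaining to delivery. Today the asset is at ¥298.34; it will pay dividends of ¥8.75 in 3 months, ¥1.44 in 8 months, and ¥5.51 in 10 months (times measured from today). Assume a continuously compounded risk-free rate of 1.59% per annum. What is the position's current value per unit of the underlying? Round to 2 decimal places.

PV(remaining dividends) I = 8.75·e^(−0.0159·3/12) + 1.44·e^(−0.0159·8/12) + 5.51·e^(−0.0159·10/12) = 15.5776
Current forward F = (S − I)·e^(rT) = (298.34 − 15.5776)·e^(0.0159·18/12) = 282.7624 × 1.024137 = 289.5874
Value (long) = (F − K)·e^(−rT) = (289.5874 − 295.38) × 0.976432 = -5.6561
Value = -¥5.66

-¥5.66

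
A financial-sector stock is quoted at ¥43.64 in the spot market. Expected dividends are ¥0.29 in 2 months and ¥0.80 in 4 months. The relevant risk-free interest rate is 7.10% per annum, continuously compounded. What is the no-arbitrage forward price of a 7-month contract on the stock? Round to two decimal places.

PV(dividends) I = 0.29·e^(−0.0710·2/12) + 0.80·e^(−0.0710·4/12)
I = 0.2866 + 0.7813 = 1.0679
F = (S − I)·e^(rT) = (43.64 − 1.0679) · e^(0.0710·7/12)
= 42.5721 · e^0.041417 = 42.5721 × 1.042287 = ¥44.37

¥44.37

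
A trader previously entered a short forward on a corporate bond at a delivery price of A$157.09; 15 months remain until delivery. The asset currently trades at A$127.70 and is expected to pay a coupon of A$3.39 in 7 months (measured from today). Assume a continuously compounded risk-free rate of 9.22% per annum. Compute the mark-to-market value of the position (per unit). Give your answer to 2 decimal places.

PV(remaining coupons) I = 3.39·e^(−0.0922·7/12) = 3.2125
Current forward F = (S − I)·e^(rT) = (127.70 − 3.2125)·e^(0.0922·15/12) = 124.4875 × 1.122154 = 139.6941
Value (long) = (F − K)·e^(−rT) = (139.6941 − 157.09) × 0.891143 = -15.5022
Short position value = −(long value) = A$15.50

A$15.50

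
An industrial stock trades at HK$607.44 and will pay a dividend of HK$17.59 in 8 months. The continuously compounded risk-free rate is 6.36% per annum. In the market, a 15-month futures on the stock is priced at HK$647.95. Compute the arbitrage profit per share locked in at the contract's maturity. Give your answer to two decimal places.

HK$8.50 per share

PV(dividends) I = 17.59·e^(−0.0636·8/12) = 16.8598
Fair futures F* = (S − I)·e^(rT) = (607.44 − 16.8598)·e^0.079500 = 590.5802 × 1.082746 = 639.4483
Market HK$647.95 > fair 639.4483: forward overpriced → cash-and-carry (borrow at r, buy the stock and collect the dividends, short the forward).
Profit at T = |F_mkt − F*| = |647.95 − 639.4483| = HK$8.50 per share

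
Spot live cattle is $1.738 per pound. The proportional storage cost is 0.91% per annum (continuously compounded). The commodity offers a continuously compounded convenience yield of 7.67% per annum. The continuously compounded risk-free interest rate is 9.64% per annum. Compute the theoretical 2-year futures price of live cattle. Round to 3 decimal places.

$1.841 per pound

Net carry = r + u − y = 0.0964 + 0.0091 − 0.0767 = 0.0288
F = S·e^((r+u−y)T) = 1.738 · e^(0.0288 × 2) = 1.738 · e^0.057600
= 1.738 × 1.059291 = $1.841 per pound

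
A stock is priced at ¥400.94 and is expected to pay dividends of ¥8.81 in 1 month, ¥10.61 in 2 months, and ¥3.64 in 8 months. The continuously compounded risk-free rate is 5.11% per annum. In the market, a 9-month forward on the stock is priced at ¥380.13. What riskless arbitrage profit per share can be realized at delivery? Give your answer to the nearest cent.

¥12.77 per share

PV(dividends) I = 8.81·e^(−0.0511·1/12) + 10.61·e^(−0.0511·2/12) + 3.64·e^(−0.0511·8/12) = 22.8107
Fair forward F* = (S − I)·e^(rT) = (400.94 − 22.8107)·e^0.038325 = 378.1293 × 1.039069 = 392.9024
Market ¥380.13 < fair 392.9024: forward underpriced → reverse cash-and-carry (short the stock, invest proceeds at r, pay the dividends, go long the forward).
Profit at T = |F_mkt − F*| = |380.13 − 392.9024| = ¥12.77 per share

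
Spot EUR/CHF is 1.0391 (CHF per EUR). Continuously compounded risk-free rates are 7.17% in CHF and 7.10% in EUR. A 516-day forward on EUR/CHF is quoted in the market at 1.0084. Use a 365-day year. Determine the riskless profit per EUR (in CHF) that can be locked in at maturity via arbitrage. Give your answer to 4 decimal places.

Fair forward: F* = S·e^(carry·T), with carry = (r_CHF − r_EUR) = 0.0717 − 0.0710 = 0.0007
F* = 1.0391 · e^(0.0007 × 516/365) = 1.0391 · e^0.000990 = 1.0391 × 1.000990 = 1.0401
Market 1.0084 < fair 1.0401: forward underpriced → reverse cash-and-carry (short spot, go long the forward).
At maturity, profit = |F_mkt − F*| = |1.0084 − 1.0401| = 0.0317 per EUR (in CHF)

0.0317 per EUR (in CHF)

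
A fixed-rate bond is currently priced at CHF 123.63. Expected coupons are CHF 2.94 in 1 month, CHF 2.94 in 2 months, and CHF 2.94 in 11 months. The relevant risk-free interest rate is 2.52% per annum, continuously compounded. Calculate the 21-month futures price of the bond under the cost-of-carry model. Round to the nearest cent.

PV(coupons) I = 2.94·e^(−0.0252·1/12) + 2.94·e^(−0.0252·2/12) + 2.94·e^(−0.0252·11/12)
I = 2.9338 + 2.9277 + 2.8729 = 8.7344
F = (S − I)·e^(rT) = (123.63 − 8.7344) · e^(0.0252·21/12)
= 114.8956 · e^0.044100 = 114.8956 × 1.045087 = CHF 120.08

CHF 120.08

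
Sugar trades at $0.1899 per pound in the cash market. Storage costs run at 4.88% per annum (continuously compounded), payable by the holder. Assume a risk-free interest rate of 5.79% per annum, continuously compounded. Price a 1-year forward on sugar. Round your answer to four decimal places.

$0.2113 per pound

Net carry = r + u − y = 0.0579 + 0.0488 − 0.0000 = 0.1067
F = S·e^((r+u−y)T) = 0.1899 · e^(0.1067 × 1) = 0.1899 · e^0.106700
= 0.1899 × 1.112600 = $0.2113 per pound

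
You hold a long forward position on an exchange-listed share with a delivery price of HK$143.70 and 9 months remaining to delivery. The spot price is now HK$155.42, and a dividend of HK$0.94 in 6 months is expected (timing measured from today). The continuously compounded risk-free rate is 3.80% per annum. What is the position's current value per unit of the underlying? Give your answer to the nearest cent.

PV(remaining dividends) I = 0.94·e^(−0.0380·6/12) = 0.9223
Current forward F = (S − I)·e^(rT) = (155.42 − 0.9223)·e^(0.0380·9/12) = 154.4977 × 1.028910 = 158.9642
Value (long) = (F − K)·e^(−rT) = (158.9642 − 143.70) × 0.971902 = 14.8353
Value = HK$14.84

HK$14.84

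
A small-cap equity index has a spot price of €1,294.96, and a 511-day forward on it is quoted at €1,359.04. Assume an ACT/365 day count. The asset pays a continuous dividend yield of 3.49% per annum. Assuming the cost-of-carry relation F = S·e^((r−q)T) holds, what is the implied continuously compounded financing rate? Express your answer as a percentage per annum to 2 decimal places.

6.94%

From F = S·e^((r−q)T): (r − q) = ln(F/S)/T
ln(1359.04/1294.96) = ln(1.049484) = 0.048299
(r − q) = 0.048299 / (511/365) = 0.034499
r = ln(F/S)/T + q = 0.034499 + 0.0349 = 0.069399
r = 6.94%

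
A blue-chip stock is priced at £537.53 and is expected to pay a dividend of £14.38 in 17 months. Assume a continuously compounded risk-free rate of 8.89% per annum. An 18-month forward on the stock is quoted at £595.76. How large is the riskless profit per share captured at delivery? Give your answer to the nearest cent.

PV(dividends) I = 14.38·e^(−0.0889·17/12) = 12.6784
Fair forward F* = (S − I)·e^(rT) = (537.53 − 12.6784)·e^0.133350 = 524.8516 × 1.142650 = 599.7217
Market £595.76 < fair 599.7217: forward underpriced → reverse cash-and-carry (short the stock, invest proceeds at r, pay the dividends, go long the forward).
Profit at T = |F_mkt − F*| = |595.76 − 599.7217| = £3.96 per share

£3.96 per share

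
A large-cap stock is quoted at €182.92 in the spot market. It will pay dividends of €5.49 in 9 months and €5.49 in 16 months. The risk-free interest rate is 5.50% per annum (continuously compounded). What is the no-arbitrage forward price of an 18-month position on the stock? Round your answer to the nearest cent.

€187.39

PV(dividends) I = 5.49·e^(−0.0550·9/12) + 5.49·e^(−0.0550·16/12)
I = 5.2681 + 5.1018 = 10.3699
F = (S − I)·e^(rT) = (182.92 − 10.3699) · e^(0.0550·18/12)
= 172.5501 · e^0.082500 = 172.5501 × 1.085999 = €187.39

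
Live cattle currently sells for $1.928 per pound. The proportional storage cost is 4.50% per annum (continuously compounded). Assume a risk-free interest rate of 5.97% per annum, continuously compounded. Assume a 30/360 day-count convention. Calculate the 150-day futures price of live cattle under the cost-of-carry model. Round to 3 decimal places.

$2.014 per pound

Net carry = r + u − y = 0.0597 + 0.0450 − 0.0000 = 0.1047
F = S·e^((r+u−y)T) = 1.928 · e^(0.1047 × 150/360) = 1.928 · e^0.043625
= 1.928 × 1.044591 = $2.014 per pound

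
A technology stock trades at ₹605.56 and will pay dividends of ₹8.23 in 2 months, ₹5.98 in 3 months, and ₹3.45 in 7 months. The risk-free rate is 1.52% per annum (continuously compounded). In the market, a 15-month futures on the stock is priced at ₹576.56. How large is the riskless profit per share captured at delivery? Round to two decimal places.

₹22.69 per share

PV(dividends) I = 8.23·e^(−0.0152·2/12) + 5.98·e^(−0.0152·3/12) + 3.45·e^(−0.0152·7/12) = 17.5860
Fair futures F* = (S − I)·e^(rT) = (605.56 − 17.5860)·e^0.019000 = 587.9740 × 1.019182 = 599.2525
Market ₹576.56 < fair 599.2525: forward underpriced → reverse cash-and-carry (short the stock, invest proceeds at r, pay the dividends, go long the forward).
Profit at T = |F_mkt − F*| = |576.56 − 599.2525| = ₹22.69 per share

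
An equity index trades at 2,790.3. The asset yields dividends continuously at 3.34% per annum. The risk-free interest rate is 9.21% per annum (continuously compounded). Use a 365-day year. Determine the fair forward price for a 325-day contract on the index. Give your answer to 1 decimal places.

F = S·e^((r − q)T) = 2790.3 · e^((0.0921 − 0.0334) × 325/365)
= 2790.3 · e^0.052267 = 2790.3 × 1.053657
F = 2,940.0

2,940.0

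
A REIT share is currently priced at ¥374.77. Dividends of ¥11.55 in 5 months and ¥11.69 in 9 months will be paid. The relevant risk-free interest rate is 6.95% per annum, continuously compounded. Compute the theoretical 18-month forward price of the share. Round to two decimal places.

PV(dividends) I = 11.55·e^(−0.0695·5/12) + 11.69·e^(−0.0695·9/12)
I = 11.2203 + 11.0963 = 22.3166
F = (S − I)·e^(rT) = (374.77 − 22.3166) · e^(0.0695·18/12)
= 352.4534 · e^0.104250 = 352.4534 × 1.109878 = ¥391.18

¥391.18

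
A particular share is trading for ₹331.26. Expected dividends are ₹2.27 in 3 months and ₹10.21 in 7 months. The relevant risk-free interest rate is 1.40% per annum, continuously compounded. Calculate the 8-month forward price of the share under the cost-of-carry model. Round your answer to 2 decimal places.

PV(dividends) I = 2.27·e^(−0.0140·3/12) + 10.21·e^(−0.0140·7/12)
I = 2.2621 + 10.1270 = 12.3891
F = (S − I)·e^(rT) = (331.26 − 12.3891) · e^(0.0140·8/12)
= 318.8709 · e^0.009333 = 318.8709 × 1.009377 = ₹321.86

₹321.86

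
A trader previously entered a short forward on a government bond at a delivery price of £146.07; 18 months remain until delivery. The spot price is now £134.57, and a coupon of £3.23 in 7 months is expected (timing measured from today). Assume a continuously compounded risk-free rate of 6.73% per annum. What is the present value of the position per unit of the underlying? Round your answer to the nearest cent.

£0.58

PV(remaining coupons) I = 3.23·e^(−0.0673·7/12) = 3.1057
Current forward F = (S − I)·e^(rT) = (134.57 − 3.1057)·e^(0.0673·18/12) = 131.4643 × 1.106221 = 145.4286
Value (long) = (F − K)·e^(−rT) = (145.4286 − 146.07) × 0.903978 = -0.5798
Short position value = −(long value) = £0.58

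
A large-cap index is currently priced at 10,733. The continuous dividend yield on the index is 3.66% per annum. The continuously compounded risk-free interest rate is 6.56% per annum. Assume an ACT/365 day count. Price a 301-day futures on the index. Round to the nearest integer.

10,993

F = S·e^((r − q)T) = 10733 · e^((0.0656 − 0.0366) × 301/365)
= 10733 · e^0.023915 = 10733 × 1.024203
F = 10,993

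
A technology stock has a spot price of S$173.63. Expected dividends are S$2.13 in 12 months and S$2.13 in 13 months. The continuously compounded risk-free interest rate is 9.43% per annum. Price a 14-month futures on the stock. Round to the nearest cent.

PV(dividends) I = 2.13·e^(−0.0943·12/12) + 2.13·e^(−0.0943·13/12)
I = 1.9383 + 1.9231 = 3.8614
F = (S − I)·e^(rT) = (173.63 − 3.8614) · e^(0.0943·14/12)
= 169.7686 · e^0.110017 = 169.7686 × 1.116297 = S$189.51

S$189.51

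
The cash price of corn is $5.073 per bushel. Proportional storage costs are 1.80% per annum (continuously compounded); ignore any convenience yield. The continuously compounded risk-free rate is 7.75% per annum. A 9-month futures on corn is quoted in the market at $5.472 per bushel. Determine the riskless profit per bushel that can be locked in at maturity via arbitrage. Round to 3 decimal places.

Fair futures: F* = S·e^(carry·T), with carry = (r + u) = 0.0775 + 0.0180 = 0.0955
F* = 5.073 · e^(0.0955 × 9/12) = 5.073 · e^0.071625 = 5.073 × 1.074252 = $5.4497
Market $5.472 > fair $5.4497: forward overpriced → cash-and-carry (buy spot, short the forward).
At maturity, profit = |F_mkt − F*| = |5.472 − 5.4497| = $0.022 per bushel

$0.022 per bushel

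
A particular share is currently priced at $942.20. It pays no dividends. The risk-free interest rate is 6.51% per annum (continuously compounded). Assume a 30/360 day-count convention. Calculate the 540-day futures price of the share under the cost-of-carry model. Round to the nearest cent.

F = S·e^(rT) = 942.20 · e^(0.0651 × 540/360)
= 942.20 · e^0.097650 = 942.20 × 1.102577
F = $1,038.85

$1,038.85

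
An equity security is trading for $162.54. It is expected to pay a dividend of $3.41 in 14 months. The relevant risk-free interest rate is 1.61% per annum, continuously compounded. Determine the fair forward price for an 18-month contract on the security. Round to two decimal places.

$163.08

PV(dividends) I = 3.41·e^(−0.0161·14/12)
I = 3.3465
F = (S − I)·e^(rT) = (162.54 − 3.3465) · e^(0.0161·18/12)
= 159.1935 · e^0.024150 = 159.1935 × 1.024444 = $163.08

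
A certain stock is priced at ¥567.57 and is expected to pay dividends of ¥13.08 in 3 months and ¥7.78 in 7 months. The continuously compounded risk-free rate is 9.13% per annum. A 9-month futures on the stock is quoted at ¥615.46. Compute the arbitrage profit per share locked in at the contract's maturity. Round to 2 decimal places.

¥29.25 per share

PV(dividends) I = 13.08·e^(−0.0913·3/12) + 7.78·e^(−0.0913·7/12) = 20.1613
Fair futures F* = (S − I)·e^(rT) = (567.57 − 20.1613)·e^0.068475 = 547.4087 × 1.070874 = 586.2057
Market ¥615.46 > fair 586.2057: forward overpriced → cash-and-carry (borrow at r, buy the stock and collect the dividends, short the forward).
Profit at T = |F_mkt − F*| = |615.46 − 586.2057| = ¥29.25 per share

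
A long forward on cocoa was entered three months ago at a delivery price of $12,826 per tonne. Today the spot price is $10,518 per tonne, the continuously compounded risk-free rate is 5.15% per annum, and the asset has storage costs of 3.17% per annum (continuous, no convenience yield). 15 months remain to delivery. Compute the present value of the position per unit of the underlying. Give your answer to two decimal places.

Current fair forward for the remaining 15 months: F = S·e^((r + u)·T), (r + u) = 0.0515 + 0.0317 = 0.0832
F = 10518 · e^(0.0832 × 15/12) = 10518 × 1.10960045 = 11670.7775
Value of long forward = (F − K)·e^(−rT) = (11670.7775 − 12826) · e^(−0.0515·15/12)
= -1155.2225 × 0.93765331 = -1083.20

-$1083.20 per tonne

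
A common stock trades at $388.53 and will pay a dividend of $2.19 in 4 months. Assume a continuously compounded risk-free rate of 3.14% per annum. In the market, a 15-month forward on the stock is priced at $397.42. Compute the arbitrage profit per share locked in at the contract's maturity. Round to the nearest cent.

$4.41 per share

PV(dividends) I = 2.19·e^(−0.0314·4/12) = 2.1672
Fair forward F* = (S − I)·e^(rT) = (388.53 − 2.1672)·e^0.039250 = 386.3628 × 1.040030 = 401.8289
Market $397.42 < fair 401.8289: forward underpriced → reverse cash-and-carry (short the stock, invest proceeds at r, pay the dividends, go long the forward).
Profit at T = |F_mkt − F*| = |397.42 − 401.8289| = $4.41 per share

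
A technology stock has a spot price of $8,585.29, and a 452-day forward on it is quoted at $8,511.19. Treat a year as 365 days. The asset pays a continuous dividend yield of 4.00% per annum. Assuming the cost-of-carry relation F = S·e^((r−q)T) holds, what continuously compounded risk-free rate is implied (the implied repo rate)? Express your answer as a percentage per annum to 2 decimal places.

From F = S·e^((r−q)T): (r − q) = ln(F/S)/T
ln(8511.19/8585.29) = ln(0.991369) = -0.008668
(r − q) = -0.008668 / (452/365) = -0.007000
r = ln(F/S)/T + q = -0.007000 + 0.0400 = 0.033000
r = 3.30%

3.30%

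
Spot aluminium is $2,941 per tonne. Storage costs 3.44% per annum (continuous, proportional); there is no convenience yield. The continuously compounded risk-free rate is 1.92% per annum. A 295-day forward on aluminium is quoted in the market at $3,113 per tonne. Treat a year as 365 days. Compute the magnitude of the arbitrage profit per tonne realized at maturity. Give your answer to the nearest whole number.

Fair forward: F* = S·e^(carry·T), with carry = (r + u) = 0.0192 + 0.0344 = 0.0536
F* = 2941 · e^(0.0536 × 295/365) = 2941 · e^0.043321 = 2941 × 1.044273 = $3071.2069
Market $3113 > fair $3071.2069: forward overpriced → cash-and-carry (buy spot, short the forward).
At maturity, profit = |F_mkt − F*| = |3113 − 3071.2069| = $42 per tonne

$42 per tonne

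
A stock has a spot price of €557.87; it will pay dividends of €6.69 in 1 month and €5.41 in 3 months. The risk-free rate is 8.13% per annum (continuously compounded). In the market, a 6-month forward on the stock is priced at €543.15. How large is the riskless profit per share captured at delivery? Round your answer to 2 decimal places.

€25.42 per share

PV(dividends) I = 6.69·e^(−0.0813·1/12) + 5.41·e^(−0.0813·3/12) = 11.9460
Fair forward F* = (S − I)·e^(rT) = (557.87 − 11.9460)·e^0.040650 = 545.9240 × 1.041488 = 568.5733
Market €543.15 < fair 568.5733: forward underpriced → reverse cash-and-carry (short the stock, invest proceeds at r, pay the dividends, go long the forward).
Profit at T = |F_mkt − F*| = |543.15 − 568.5733| = €25.42 per share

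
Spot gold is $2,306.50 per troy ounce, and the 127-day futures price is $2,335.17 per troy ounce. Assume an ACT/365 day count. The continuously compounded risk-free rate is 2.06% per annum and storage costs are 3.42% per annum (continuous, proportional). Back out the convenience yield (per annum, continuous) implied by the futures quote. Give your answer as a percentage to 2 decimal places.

1.93%

F = S·e^((r+u−y)T) ⇒ (r+u−y) = ln(F/S)/T
ln(2335.17/2306.50) = 0.012353; /T ⇒ 0.035503
y = r + u − ln(F/S)/T = 0.0206 + 0.0342 − 0.035503 = 0.019297
y = 1.93%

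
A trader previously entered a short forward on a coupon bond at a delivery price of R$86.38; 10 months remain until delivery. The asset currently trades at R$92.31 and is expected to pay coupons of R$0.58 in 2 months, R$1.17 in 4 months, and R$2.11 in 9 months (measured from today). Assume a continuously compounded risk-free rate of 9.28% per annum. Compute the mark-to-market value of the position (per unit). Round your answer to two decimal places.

PV(remaining coupons) I = 0.58·e^(−0.0928·2/12) + 1.17·e^(−0.0928·4/12) + 2.11·e^(−0.0928·9/12) = 3.6736
Current forward F = (S − I)·e^(rT) = (92.31 − 3.6736)·e^(0.0928·10/12) = 88.6364 × 1.080402 = 95.7629
Value (long) = (F − K)·e^(−rT) = (95.7629 − 86.38) × 0.925581 = 8.6846
Short position value = −(long value) = -R$8.68

-R$8.68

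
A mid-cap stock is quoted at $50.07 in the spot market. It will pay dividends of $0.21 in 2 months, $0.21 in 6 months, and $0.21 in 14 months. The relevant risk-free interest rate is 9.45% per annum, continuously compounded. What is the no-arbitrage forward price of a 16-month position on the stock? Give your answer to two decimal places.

PV(dividends) I = 0.21·e^(−0.0945·2/12) + 0.21·e^(−0.0945·6/12) + 0.21·e^(−0.0945·14/12)
I = 0.2067 + 0.2003 + 0.1881 = 0.5951
F = (S − I)·e^(rT) = (50.07 − 0.5951) · e^(0.0945·16/12)
= 49.4749 · e^0.126000 = 49.4749 × 1.134282 = $56.12

$56.12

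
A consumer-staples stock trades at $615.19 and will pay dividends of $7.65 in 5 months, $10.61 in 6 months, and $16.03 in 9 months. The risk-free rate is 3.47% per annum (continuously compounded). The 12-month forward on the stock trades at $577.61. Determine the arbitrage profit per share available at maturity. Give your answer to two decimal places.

PV(dividends) I = 7.65·e^(−0.0347·5/12) + 10.61·e^(−0.0347·6/12) + 16.03·e^(−0.0347·9/12) = 33.5859
Fair forward F* = (S − I)·e^(rT) = (615.19 − 33.5859)·e^0.034700 = 581.6041 × 1.035309 = 602.1400
Market $577.61 < fair 602.1400: forward underpriced → reverse cash-and-carry (short the stock, invest proceeds at r, pay the dividends, go long the forward).
Profit at T = |F_mkt − F*| = |577.61 − 602.1400| = $24.53 per share

$24.53 per share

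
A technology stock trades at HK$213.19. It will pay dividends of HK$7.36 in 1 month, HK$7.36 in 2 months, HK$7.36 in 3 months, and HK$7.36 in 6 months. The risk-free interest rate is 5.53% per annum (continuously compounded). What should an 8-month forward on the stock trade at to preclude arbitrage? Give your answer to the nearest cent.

HK$191.07

PV(dividends) I = 7.36·e^(−0.0553·1/12) + 7.36·e^(−0.0553·2/12) + 7.36·e^(−0.0553·3/12) + 7.36·e^(−0.0553·6/12)
I = 7.3262 + 7.2925 + 7.2589 + 7.1593 = 29.0369
F = (S − I)·e^(rT) = (213.19 − 29.0369) · e^(0.0553·8/12)
= 184.1531 · e^0.036867 = 184.1531 × 1.037555 = HK$191.07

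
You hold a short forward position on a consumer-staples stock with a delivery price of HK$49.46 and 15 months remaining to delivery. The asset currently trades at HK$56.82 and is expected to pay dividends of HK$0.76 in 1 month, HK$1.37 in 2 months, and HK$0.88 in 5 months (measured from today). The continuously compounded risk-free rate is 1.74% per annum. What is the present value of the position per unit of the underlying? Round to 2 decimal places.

-HK$5.43

PV(remaining dividends) I = 0.76·e^(−0.0174·1/12) + 1.37·e^(−0.0174·2/12) + 0.88·e^(−0.0174·5/12) = 2.9986
Current forward F = (S − I)·e^(rT) = (56.82 − 2.9986)·e^(0.0174·15/12) = 53.8214 × 1.021988 = 55.0048
Value (long) = (F − K)·e^(−rT) = (55.0048 − 49.46) × 0.978485 = 5.4255
Short position value = −(long value) = -HK$5.43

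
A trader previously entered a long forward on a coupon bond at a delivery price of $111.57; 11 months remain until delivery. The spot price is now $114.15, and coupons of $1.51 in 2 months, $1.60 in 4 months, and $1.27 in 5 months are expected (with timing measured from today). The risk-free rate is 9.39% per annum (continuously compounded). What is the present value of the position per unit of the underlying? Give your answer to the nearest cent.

$7.52

PV(remaining coupons) I = 1.51·e^(−0.0939·2/12) + 1.60·e^(−0.0939·4/12) + 1.27·e^(−0.0939·5/12) = 4.2585
Current forward F = (S − I)·e^(rT) = (114.15 − 4.2585)·e^(0.0939·11/12) = 109.8915 × 1.089888 = 119.7694
Value (long) = (F − K)·e^(−rT) = (119.7694 − 111.57) × 0.917525 = 7.5232
Value = $7.52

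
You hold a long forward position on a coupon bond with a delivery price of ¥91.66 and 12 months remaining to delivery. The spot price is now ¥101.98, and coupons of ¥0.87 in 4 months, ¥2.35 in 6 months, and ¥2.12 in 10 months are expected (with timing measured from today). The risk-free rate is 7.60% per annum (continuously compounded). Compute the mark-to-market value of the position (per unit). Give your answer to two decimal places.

PV(remaining coupons) I = 0.87·e^(−0.0760·4/12) + 2.35·e^(−0.0760·6/12) + 2.12·e^(−0.0760·10/12) = 5.1005
Current forward F = (S − I)·e^(rT) = (101.98 − 5.1005)·e^(0.0760·12/12) = 96.8795 × 1.078963 = 104.5294
Value (long) = (F − K)·e^(−rT) = (104.5294 − 91.66) × 0.926816 = 11.9276
Value = ¥11.93

¥11.93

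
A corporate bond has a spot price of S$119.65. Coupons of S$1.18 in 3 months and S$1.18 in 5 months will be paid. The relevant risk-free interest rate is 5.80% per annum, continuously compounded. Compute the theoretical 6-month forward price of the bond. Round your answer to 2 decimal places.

PV(coupons) I = 1.18·e^(−0.0580·3/12) + 1.18·e^(−0.0580·5/12)
I = 1.1630 + 1.1518 = 2.3148
F = (S − I)·e^(rT) = (119.65 − 2.3148) · e^(0.0580·6/12)
= 117.3352 · e^0.029000 = 117.3352 × 1.029425 = S$120.79

S$120.79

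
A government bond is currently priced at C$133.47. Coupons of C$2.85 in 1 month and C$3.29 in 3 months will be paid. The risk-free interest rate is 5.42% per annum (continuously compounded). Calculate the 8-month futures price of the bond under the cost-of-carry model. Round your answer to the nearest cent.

C$132.07

PV(coupons) I = 2.85·e^(−0.0542·1/12) + 3.29·e^(−0.0542·3/12)
I = 2.8372 + 3.2457 = 6.0829
F = (S − I)·e^(rT) = (133.47 − 6.0829) · e^(0.0542·8/12)
= 127.3871 · e^0.036133 = 127.3871 × 1.036794 = C$132.07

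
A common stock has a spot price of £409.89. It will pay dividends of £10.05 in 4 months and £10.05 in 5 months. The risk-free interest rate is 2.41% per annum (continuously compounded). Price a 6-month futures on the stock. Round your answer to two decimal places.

PV(dividends) I = 10.05·e^(−0.0241·4/12) + 10.05·e^(−0.0241·5/12)
I = 9.9696 + 9.9496 = 19.9192
F = (S − I)·e^(rT) = (409.89 − 19.9192) · e^(0.0241·6/12)
= 389.9708 · e^0.012050 = 389.9708 × 1.012123 = £394.70

£394.70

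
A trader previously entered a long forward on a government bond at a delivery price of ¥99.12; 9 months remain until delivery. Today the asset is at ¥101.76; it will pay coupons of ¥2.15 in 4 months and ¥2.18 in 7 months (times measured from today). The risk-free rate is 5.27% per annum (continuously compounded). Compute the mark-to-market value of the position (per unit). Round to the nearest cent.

PV(remaining coupons) I = 2.15·e^(−0.0527·4/12) + 2.18·e^(−0.0527·7/12) = 4.2266
Current forward F = (S − I)·e^(rT) = (101.76 − 4.2266)·e^(0.0527·9/12) = 97.5334 × 1.040317 = 101.4657
Value (long) = (F − K)·e^(−rT) = (101.4657 − 99.12) × 0.961246 = 2.2548
Value = ¥2.25

¥2.25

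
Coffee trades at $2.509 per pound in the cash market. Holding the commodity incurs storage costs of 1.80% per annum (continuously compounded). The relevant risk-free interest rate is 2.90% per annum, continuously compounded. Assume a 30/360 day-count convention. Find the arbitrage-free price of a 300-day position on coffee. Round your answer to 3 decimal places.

Net carry = r + u − y = 0.0290 + 0.0180 − 0.0000 = 0.0470
F = S·e^((r+u−y)T) = 2.509 · e^(0.0470 × 300/360) = 2.509 · e^0.039167
= 2.509 × 1.039944 = $2.609 per pound

$2.609 per pound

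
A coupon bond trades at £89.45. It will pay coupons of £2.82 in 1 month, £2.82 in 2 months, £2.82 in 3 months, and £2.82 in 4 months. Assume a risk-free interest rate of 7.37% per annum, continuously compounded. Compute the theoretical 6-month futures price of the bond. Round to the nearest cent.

£81.28

PV(coupons) I = 2.82·e^(−0.0737·1/12) + 2.82·e^(−0.0737·2/12) + 2.82·e^(−0.0737·3/12) + 2.82·e^(−0.0737·4/12)
I = 2.8027 + 2.7856 + 2.7685 + 2.7516 = 11.1084
F = (S − I)·e^(rT) = (89.45 − 11.1084) · e^(0.0737·6/12)
= 78.3416 · e^0.036850 = 78.3416 × 1.037537 = £81.28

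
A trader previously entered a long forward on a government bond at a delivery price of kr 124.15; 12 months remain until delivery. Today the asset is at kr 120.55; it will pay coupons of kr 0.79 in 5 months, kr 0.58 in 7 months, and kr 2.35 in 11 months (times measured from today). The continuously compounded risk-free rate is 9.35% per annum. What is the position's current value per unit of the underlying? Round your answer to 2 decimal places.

kr 4.02

PV(remaining coupons) I = 0.79·e^(−0.0935·5/12) + 0.58·e^(−0.0935·7/12) + 2.35·e^(−0.0935·11/12) = 3.4660
Current forward F = (S − I)·e^(rT) = (120.55 − 3.4660)·e^(0.0935·12/12) = 117.0840 × 1.098011 = 128.5595
Value (long) = (F − K)·e^(−rT) = (128.5595 − 124.15) × 0.910738 = 4.0159
Value = kr 4.02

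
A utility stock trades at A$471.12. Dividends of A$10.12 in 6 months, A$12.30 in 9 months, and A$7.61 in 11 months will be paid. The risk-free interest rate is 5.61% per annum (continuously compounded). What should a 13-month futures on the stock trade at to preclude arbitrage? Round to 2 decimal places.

PV(dividends) I = 10.12·e^(−0.0561·6/12) + 12.30·e^(−0.0561·9/12) + 7.61·e^(−0.0561·11/12)
I = 9.8401 + 11.7932 + 7.2285 = 28.8618
F = (S − I)·e^(rT) = (471.12 − 28.8618) · e^(0.0561·13/12)
= 442.2582 · e^0.060775 = 442.2582 × 1.062660 = A$469.97

A$469.97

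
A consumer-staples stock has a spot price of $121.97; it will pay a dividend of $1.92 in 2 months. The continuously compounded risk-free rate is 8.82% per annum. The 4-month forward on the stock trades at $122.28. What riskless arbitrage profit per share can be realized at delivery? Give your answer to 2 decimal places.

$1.38 per share

PV(dividends) I = 1.92·e^(−0.0882·2/12) = 1.8920
Fair forward F* = (S − I)·e^(rT) = (121.97 − 1.8920)·e^0.029400 = 120.0780 × 1.029836 = 123.6606
Market $122.28 < fair 123.6606: forward underpriced → reverse cash-and-carry (short the stock, invest proceeds at r, pay the dividends, go long the forward).
Profit at T = |F_mkt − F*| = |122.28 − 123.6606| = $1.38 per share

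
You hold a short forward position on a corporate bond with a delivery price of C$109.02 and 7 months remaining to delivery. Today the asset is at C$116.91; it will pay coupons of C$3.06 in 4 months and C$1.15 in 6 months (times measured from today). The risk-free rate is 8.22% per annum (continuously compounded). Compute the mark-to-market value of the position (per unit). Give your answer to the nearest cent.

-C$8.91

PV(remaining coupons) I = 3.06·e^(−0.0822·4/12) + 1.15·e^(−0.0822·6/12) = 4.0810
Current forward F = (S − I)·e^(rT) = (116.91 − 4.0810)·e^(0.0822·7/12) = 112.8290 × 1.049118 = 118.3709
Value (long) = (F − K)·e^(−rT) = (118.3709 − 109.02) × 0.953181 = 8.9131
Short position value = −(long value) = -C$8.91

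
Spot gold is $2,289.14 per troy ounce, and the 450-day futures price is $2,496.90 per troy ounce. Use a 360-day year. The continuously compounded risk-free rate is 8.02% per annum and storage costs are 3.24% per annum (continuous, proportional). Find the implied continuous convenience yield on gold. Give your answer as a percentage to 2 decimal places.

F = S·e^((r+u−y)T) ⇒ (r+u−y) = ln(F/S)/T
ln(2496.90/2289.14) = 0.086874; /T ⇒ 0.069499
y = r + u − ln(F/S)/T = 0.0802 + 0.0324 − 0.069499 = 0.043101
y = 4.31%

4.31%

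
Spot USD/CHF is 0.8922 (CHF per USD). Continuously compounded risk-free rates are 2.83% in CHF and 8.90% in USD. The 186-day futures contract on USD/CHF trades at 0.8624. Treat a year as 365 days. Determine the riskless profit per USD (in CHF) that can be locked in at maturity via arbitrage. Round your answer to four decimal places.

0.0026 per USD (in CHF)

Fair futures: F* = S·e^(carry·T), with carry = (r_CHF − r_USD) = 0.0283 − 0.0890 = -0.0607
F* = 0.8922 · e^(-0.0607 × 186/365) = 0.8922 · e^-0.030932 = 0.8922 × 0.969541 = 0.8650
Market 0.8624 < fair 0.8650: forward underpriced → reverse cash-and-carry (short spot, go long the forward).
At maturity, profit = |F_mkt − F*| = |0.8624 − 0.8650| = 0.0026 per USD (in CHF)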